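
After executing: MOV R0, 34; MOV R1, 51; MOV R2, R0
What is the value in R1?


Register state trace:
  MOV R0, 34  → R0 = 34
  MOV R1, 51  → R1 = 51
  MOV R2, R0  → R2 = 34
Final: R1 = 51

51


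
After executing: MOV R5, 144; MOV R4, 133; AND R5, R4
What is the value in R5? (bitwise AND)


Register state trace:
  MOV R5, 144  → R5 = 144 (0b10010000)
  MOV R4, 133  → R4 = 133 (0b10000101)
  AND R5, R4  → R5 = 144 AND 133 = 128 (0b10000000)
Final: R5 = 128

128


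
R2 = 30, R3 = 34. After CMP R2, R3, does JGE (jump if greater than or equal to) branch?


Trace:
  R2 = 30, R3 = 34
  CMP R2, R3  → compares 30 vs 34
  JGE checks: is 30 greater than or equal to 34?
  30 < 34, so condition is false
Branch taken: No

No


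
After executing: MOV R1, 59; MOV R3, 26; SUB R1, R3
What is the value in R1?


Register state trace:
  MOV R1, 59  → R1 = 59
  MOV R3, 26  → R3 = 26
  SUB R1, R3  → R1 = 59 - 26 = 33
Final: R1 = 33

33


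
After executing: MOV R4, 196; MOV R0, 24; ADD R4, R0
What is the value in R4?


Register state trace:
  MOV R4, 196  → R4 = 196
  MOV R0, 24  → R0 = 24
  ADD R4, R0  → R4 = 196 + 24 = 220
Final: R4 = 220

220


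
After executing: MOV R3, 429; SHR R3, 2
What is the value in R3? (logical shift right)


Register state trace:
  MOV R3, 429  → R3 = 429
  SHR R3, 2  → R3 = 429 >> 2 = 429 // 2^2 = 107
Final: R3 = 107

107


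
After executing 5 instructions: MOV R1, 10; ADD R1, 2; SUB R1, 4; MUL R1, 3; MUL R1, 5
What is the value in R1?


Register state trace:
  MOV R1, 10  → R1 = 10
  ADD R1, 2  → R1 = 10 + 2 = 12
  SUB R1, 4  → R1 = 12 - 4 = 8
  MUL R1, 3  → R1 = 8 * 3 = 24
  MUL R1, 5  → R1 = 24 * 5 = 120
Final: R1 = 120

120


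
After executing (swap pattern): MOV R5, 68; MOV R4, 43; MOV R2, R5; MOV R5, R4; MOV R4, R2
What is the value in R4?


Register state trace (swap pattern):
  MOV R5, 68  → R5 = 68
  MOV R4, 43  → R4 = 43
  MOV R2, R5  → R2 = 68  (save R5)
  MOV R5, R4  → R5 = 43  (R5 gets R4's value)
  MOV R4, R2  → R4 = 68  (R4 gets saved value)
Final: R4 = 68

68


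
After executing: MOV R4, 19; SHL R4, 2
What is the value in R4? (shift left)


Register state trace:
  MOV R4, 19  → R4 = 19
  SHL R4, 2  → R4 = 19 << 2 = 19 * 2^2 = 76
Final: R4 = 76

76


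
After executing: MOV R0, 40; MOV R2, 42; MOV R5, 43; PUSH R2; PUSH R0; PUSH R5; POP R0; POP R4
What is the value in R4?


Stack trace (top is rightmost):
  MOV R0, 40  → R0 = 40
  MOV R2, 42  → R2 = 42
  MOV R5, 43  → R5 = 43
  PUSH R2  → stack: [42]
  PUSH R0  → stack: [42, 40]
  PUSH R5  → stack: [42, 40, 43]
  POP R0  → R0 = 43, stack: [42, 40]
  POP R4  → R4 = 40, stack: [42]
Final: R4 = 40

40


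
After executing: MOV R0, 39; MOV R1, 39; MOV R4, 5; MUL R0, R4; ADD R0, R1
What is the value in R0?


Register state trace:
  MOV R0, 39  → R0 = 39
  MOV R1, 39  → R1 = 39
  MOV R4, 5  → R4 = 5
  MUL R0, R4  → R0 = 39 * 5 = 195
  ADD R0, R1  → R0 = 195 + 39 = 234
Final: R0 = 234

234


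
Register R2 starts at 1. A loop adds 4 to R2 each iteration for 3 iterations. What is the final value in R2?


Starting value: R2 = 1
  Iter 1: R2 = 1 + 4 = 5
  Iter 2: R2 = 5 + 4 = 9
  Iter 3: R2 = 9 + 4 = 13
Final: R2 = 13

13


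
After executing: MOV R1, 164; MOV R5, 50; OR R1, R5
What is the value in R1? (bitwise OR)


Register state trace:
  MOV R1, 164  → R1 = 164 (0b10100100)
  MOV R5, 50  → R5 = 50 (0b00110010)
  OR R1, R5   → R1 = 164 OR 50 = 182 (0b10110110)
Final: R1 = 182

182


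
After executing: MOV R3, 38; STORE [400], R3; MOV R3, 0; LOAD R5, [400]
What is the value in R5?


Register and memory trace:
  MOV R3, 38  → R3 = 38
  STORE [400], R3  → mem[400] = 38
  MOV R3, 0  → R3 = 0
  LOAD R5, [400]  → R5 = mem[400] = 38
Final: R5 = 38

38


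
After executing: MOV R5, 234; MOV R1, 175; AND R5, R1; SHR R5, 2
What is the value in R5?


Register state trace:
  MOV R5, 234  → R5 = 234 (0b11101010)
  MOV R1, 175  → R1 = 175 (0b10101111)
  AND R5, R1  → R5 = 234 AND 175 = 170 (0b10101010)
  SHR R5, 2  → R5 = 170 >> 2 = 42
Final: R5 = 42

42


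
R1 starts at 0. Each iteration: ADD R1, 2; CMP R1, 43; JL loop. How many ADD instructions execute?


Loop trace (R1 starts at 0, target 43, step 2):
  ADD #1: R1 = 0 + 2 = 2  → 2 < 43, loop
  ADD #2: R1 = 2 + 2 = 4  → 4 < 43, loop
  ADD #3: R1 = 4 + 2 = 6  → 6 < 43, loop
  ADD #4: R1 = 6 + 2 = 8  → 8 < 43, loop
  ADD #5: R1 = 8 + 2 = 10  → 10 < 43, loop
  ADD #6: R1 = 10 + 2 = 12  → 12 < 43, loop
  ADD #7: R1 = 12 + 2 = 14  → 14 < 43, loop
  ADD #8: R1 = 14 + 2 = 16  → 16 < 43, loop
  ADD #9: R1 = 16 + 2 = 18  → 18 < 43, loop
  ADD #10: R1 = 18 + 2 = 20  → 20 < 43, loop
  ADD #11: R1 = 20 + 2 = 22  → 22 < 43, loop
  ADD #12: R1 = 22 + 2 = 24  → 24 < 43, loop
  ADD #13: R1 = 24 + 2 = 26  → 26 < 43, loop
  ADD #14: R1 = 26 + 2 = 28  → 28 < 43, loop
  ADD #15: R1 = 28 + 2 = 30  → 30 < 43, loop
  ADD #16: R1 = 30 + 2 = 32  → 32 < 43, loop
  ADD #17: R1 = 32 + 2 = 34  → 34 < 43, loop
  ADD #18: R1 = 34 + 2 = 36  → 36 < 43, loop
  ADD #19: R1 = 36 + 2 = 38  → 38 < 43, loop
  ADD #20: R1 = 38 + 2 = 40  → 40 < 43, loop
  ADD #21: R1 = 40 + 2 = 42  → 42 < 43, loop
  ADD #22: R1 = 42 + 2 = 44  → 44 >= 43, exit
Total ADD instructions: 22

22


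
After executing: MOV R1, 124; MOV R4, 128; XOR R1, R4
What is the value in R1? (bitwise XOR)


Register state trace:
  MOV R1, 124  → R1 = 124 (0b01111100)
  MOV R4, 128  → R4 = 128 (0b10000000)
  XOR R1, R4  → R1 = 124 XOR 128 = 252 (0b11111100)
Final: R1 = 252

252


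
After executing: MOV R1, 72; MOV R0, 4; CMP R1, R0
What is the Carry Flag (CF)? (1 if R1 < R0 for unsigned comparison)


Register state trace:
  MOV R1, 72  → R1 = 72
  MOV R0, 4  → R0 = 4
  CMP R1, R0  → unsigned 72 - 4: no borrow
  72 >= 4, so CF = 0
CF = 0

0


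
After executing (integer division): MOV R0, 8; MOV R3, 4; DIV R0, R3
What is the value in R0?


Register state trace:
  MOV R0, 8  → R0 = 8
  MOV R3, 4  → R3 = 4
  DIV R0, R3  → R0 = 8 // 4 = 2
Final: R0 = 2

2


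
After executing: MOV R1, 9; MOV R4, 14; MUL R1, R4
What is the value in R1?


Register state trace:
  MOV R1, 9  → R1 = 9
  MOV R4, 14  → R4 = 14
  MUL R1, R4  → R1 = 9 * 14 = 126
Final: R1 = 126

126


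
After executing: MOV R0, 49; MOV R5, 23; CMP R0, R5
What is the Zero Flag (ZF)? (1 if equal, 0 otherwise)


Register state trace:
  MOV R0, 49  → R0 = 49
  MOV R5, 23  → R5 = 23
  CMP R0, R5  → computes 49 - 23 = 26
  Result is nonzero, so values are not equal
ZF = 0

0


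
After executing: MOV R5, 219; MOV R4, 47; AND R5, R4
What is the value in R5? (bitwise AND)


Register state trace:
  MOV R5, 219  → R5 = 219 (0b11011011)
  MOV R4, 47  → R4 = 47 (0b00101111)
  AND R5, R4  → R5 = 219 AND 47 = 11 (0b00001011)
Final: R5 = 11

11


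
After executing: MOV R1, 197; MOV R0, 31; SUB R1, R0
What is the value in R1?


Register state trace:
  MOV R1, 197  → R1 = 197
  MOV R0, 31  → R0 = 31
  SUB R1, R0  → R1 = 197 - 31 = 166
Final: R1 = 166

166


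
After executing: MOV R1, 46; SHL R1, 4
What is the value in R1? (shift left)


Register state trace:
  MOV R1, 46  → R1 = 46
  SHL R1, 4  → R1 = 46 << 4 = 46 * 2^4 = 736
Final: R1 = 736

736


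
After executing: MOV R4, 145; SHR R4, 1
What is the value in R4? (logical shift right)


Register state trace:
  MOV R4, 145  → R4 = 145
  SHR R4, 1  → R4 = 145 >> 1 = 145 // 2^1 = 72
Final: R4 = 72

72


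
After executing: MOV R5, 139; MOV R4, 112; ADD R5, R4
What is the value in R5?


Register state trace:
  MOV R5, 139  → R5 = 139
  MOV R4, 112  → R4 = 112
  ADD R5, R4  → R5 = 139 + 112 = 251
Final: R5 = 251

251


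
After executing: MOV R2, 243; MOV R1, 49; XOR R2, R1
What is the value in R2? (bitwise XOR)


Register state trace:
  MOV R2, 243  → R2 = 243 (0b11110011)
  MOV R1, 49  → R1 = 49 (0b00110001)
  XOR R2, R1  → R2 = 243 XOR 49 = 194 (0b11000010)
Final: R2 = 194

194


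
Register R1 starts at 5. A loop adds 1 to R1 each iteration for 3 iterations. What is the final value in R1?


Starting value: R1 = 5
  Iter 1: R1 = 5 + 1 = 6
  Iter 2: R1 = 6 + 1 = 7
  Iter 3: R1 = 7 + 1 = 8
Final: R1 = 8

8


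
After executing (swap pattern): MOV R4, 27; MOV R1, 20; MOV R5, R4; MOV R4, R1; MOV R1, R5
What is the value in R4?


Register state trace (swap pattern):
  MOV R4, 27  → R4 = 27
  MOV R1, 20  → R1 = 20
  MOV R5, R4  → R5 = 27  (save R4)
  MOV R4, R1  → R4 = 20  (R4 gets R1's value)
  MOV R1, R5  → R1 = 27  (R1 gets saved value)
Final: R4 = 20

20


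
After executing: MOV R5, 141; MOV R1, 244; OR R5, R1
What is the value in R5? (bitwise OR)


Register state trace:
  MOV R5, 141  → R5 = 141 (0b10001101)
  MOV R1, 244  → R1 = 244 (0b11110100)
  OR R5, R1   → R5 = 141 OR 244 = 253 (0b11111101)
Final: R5 = 253

253


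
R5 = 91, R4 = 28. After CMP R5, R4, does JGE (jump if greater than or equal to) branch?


Trace:
  R5 = 91, R4 = 28
  CMP R5, R4  → compares 91 vs 28
  JGE checks: is 91 greater than or equal to 28?
  91 > 28, so condition is true
Branch taken: Yes

Yes


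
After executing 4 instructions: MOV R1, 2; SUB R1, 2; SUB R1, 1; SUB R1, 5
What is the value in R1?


Register state trace:
  MOV R1, 2  → R1 = 2
  SUB R1, 2  → R1 = 2 - 2 = 0
  SUB R1, 1  → R1 = 0 - 1 = -1
  SUB R1, 5  → R1 = -1 - 5 = -6
Final: R1 = -6

-6


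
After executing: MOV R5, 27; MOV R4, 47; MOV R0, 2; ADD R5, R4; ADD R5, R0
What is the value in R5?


Register state trace:
  MOV R5, 27  → R5 = 27
  MOV R4, 47  → R4 = 47
  MOV R0, 2  → R0 = 2
  ADD R5, R4  → R5 = 27 + 47 = 74
  ADD R5, R0  → R5 = 74 + 2 = 76
Final: R5 = 76

76


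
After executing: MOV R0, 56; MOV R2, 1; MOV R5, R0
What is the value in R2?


Register state trace:
  MOV R0, 56  → R0 = 56
  MOV R2, 1  → R2 = 1
  MOV R5, R0  → R5 = 56
Final: R2 = 1

1


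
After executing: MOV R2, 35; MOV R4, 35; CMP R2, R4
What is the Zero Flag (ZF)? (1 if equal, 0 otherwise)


Register state trace:
  MOV R2, 35  → R2 = 35
  MOV R4, 35  → R4 = 35
  CMP R2, R4  → computes 35 - 35 = 0
  Result is zero, so values are equal
ZF = 1

1


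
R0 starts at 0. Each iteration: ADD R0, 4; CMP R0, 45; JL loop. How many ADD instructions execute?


Loop trace (R0 starts at 0, target 45, step 4):
  ADD #1: R0 = 0 + 4 = 4  → 4 < 45, loop
  ADD #2: R0 = 4 + 4 = 8  → 8 < 45, loop
  ADD #3: R0 = 8 + 4 = 12  → 12 < 45, loop
  ADD #4: R0 = 12 + 4 = 16  → 16 < 45, loop
  ADD #5: R0 = 16 + 4 = 20  → 20 < 45, loop
  ADD #6: R0 = 20 + 4 = 24  → 24 < 45, loop
  ADD #7: R0 = 24 + 4 = 28  → 28 < 45, loop
  ADD #8: R0 = 28 + 4 = 32  → 32 < 45, loop
  ADD #9: R0 = 32 + 4 = 36  → 36 < 45, loop
  ADD #10: R0 = 36 + 4 = 40  → 40 < 45, loop
  ADD #11: R0 = 40 + 4 = 44  → 44 < 45, loop
  ADD #12: R0 = 44 + 4 = 48  → 48 >= 45, exit
Total ADD instructions: 12

12


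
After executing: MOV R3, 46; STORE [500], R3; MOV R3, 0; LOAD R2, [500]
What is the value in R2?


Register and memory trace:
  MOV R3, 46  → R3 = 46
  STORE [500], R3  → mem[500] = 46
  MOV R3, 0  → R3 = 0
  LOAD R2, [500]  → R2 = mem[500] = 46
Final: R2 = 46

46


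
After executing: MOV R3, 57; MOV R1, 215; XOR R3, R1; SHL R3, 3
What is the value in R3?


Register state trace:
  MOV R3, 57  → R3 = 57 (0b00111001)
  MOV R1, 215  → R1 = 215 (0b11010111)
  XOR R3, R1  → R3 = 57 XOR 215 = 238 (0b11101110)
  SHL R3, 3  → R3 = 238 << 3 = 1904
Final: R3 = 1904

1904


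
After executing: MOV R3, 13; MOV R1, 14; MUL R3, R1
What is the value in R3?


Register state trace:
  MOV R3, 13  → R3 = 13
  MOV R1, 14  → R1 = 14
  MUL R3, R1  → R3 = 13 * 14 = 182
Final: R3 = 182

182


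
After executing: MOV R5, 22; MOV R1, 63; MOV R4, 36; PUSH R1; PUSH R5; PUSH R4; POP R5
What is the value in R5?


Stack trace (top is rightmost):
  MOV R5, 22  → R5 = 22
  MOV R1, 63  → R1 = 63
  MOV R4, 36  → R4 = 36
  PUSH R1  → stack: [63]
  PUSH R5  → stack: [63, 22]
  PUSH R4  → stack: [63, 22, 36]
  POP R5  → R5 = 36, stack: [63, 22]
Final: R5 = 36

36


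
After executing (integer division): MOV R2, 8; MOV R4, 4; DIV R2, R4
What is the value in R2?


Register state trace:
  MOV R2, 8  → R2 = 8
  MOV R4, 4  → R4 = 4
  DIV R2, R4  → R2 = 8 // 4 = 2
Final: R2 = 2

2


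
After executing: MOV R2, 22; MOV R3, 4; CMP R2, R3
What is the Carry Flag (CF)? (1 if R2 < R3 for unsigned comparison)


Register state trace:
  MOV R2, 22  → R2 = 22
  MOV R3, 4  → R3 = 4
  CMP R2, R3  → unsigned 22 - 4: no borrow
  22 >= 4, so CF = 0
CF = 0

0


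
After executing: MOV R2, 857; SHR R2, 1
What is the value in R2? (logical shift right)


Register state trace:
  MOV R2, 857  → R2 = 857
  SHR R2, 1  → R2 = 857 >> 1 = 857 // 2^1 = 428
Final: R2 = 428

428


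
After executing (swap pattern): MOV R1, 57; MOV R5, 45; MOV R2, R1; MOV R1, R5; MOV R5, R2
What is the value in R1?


Register state trace (swap pattern):
  MOV R1, 57  → R1 = 57
  MOV R5, 45  → R5 = 45
  MOV R2, R1  → R2 = 57  (save R1)
  MOV R1, R5  → R1 = 45  (R1 gets R5's value)
  MOV R5, R2  → R5 = 57  (R5 gets saved value)
Final: R1 = 45

45


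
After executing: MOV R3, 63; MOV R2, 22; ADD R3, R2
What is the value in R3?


Register state trace:
  MOV R3, 63  → R3 = 63
  MOV R2, 22  → R2 = 22
  ADD R3, R2  → R3 = 63 + 22 = 85
Final: R3 = 85

85


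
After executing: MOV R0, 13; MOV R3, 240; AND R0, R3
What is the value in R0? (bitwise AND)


Register state trace:
  MOV R0, 13  → R0 = 13 (0b00001101)
  MOV R3, 240  → R3 = 240 (0b11110000)
  AND R0, R3  → R0 = 13 AND 240 = 0 (0b00000000)
Final: R0 = 0

0


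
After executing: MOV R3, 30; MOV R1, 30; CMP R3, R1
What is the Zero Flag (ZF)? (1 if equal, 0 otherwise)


Register state trace:
  MOV R3, 30  → R3 = 30
  MOV R1, 30  → R1 = 30
  CMP R3, R1  → computes 30 - 30 = 0
  Result is zero, so values are equal
ZF = 1

1


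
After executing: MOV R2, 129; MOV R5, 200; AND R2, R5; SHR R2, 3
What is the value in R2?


Register state trace:
  MOV R2, 129  → R2 = 129 (0b10000001)
  MOV R5, 200  → R5 = 200 (0b11001000)
  AND R2, R5  → R2 = 129 AND 200 = 128 (0b10000000)
  SHR R2, 3  → R2 = 128 >> 3 = 16
Final: R2 = 16

16


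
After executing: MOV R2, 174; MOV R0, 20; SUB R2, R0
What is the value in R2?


Register state trace:
  MOV R2, 174  → R2 = 174
  MOV R0, 20  → R0 = 20
  SUB R2, R0  → R2 = 174 - 20 = 154
Final: R2 = 154

154


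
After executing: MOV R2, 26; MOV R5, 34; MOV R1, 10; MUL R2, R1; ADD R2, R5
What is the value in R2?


Register state trace:
  MOV R2, 26  → R2 = 26
  MOV R5, 34  → R5 = 34
  MOV R1, 10  → R1 = 10
  MUL R2, R1  → R2 = 26 * 10 = 260
  ADD R2, R5  → R2 = 260 + 34 = 294
Final: R2 = 294

294


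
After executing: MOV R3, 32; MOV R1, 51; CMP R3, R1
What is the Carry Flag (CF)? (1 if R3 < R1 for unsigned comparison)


Register state trace:
  MOV R3, 32  → R3 = 32
  MOV R1, 51  → R1 = 51
  CMP R3, R1  → unsigned 32 - 51: borrow occurs
  32 < 51, so CF = 1
CF = 1

1


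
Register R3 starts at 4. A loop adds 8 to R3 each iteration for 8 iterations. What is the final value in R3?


Starting value: R3 = 4
  Iter 1: R3 = 4 + 8 = 12
  Iter 2: R3 = 12 + 8 = 20
  Iter 3: R3 = 20 + 8 = 28
  Iter 4: R3 = 28 + 8 = 36
  Iter 5: R3 = 36 + 8 = 44
  Iter 6: R3 = 44 + 8 = 52
  Iter 7: R3 = 52 + 8 = 60
  Iter 8: R3 = 60 + 8 = 68
Final: R3 = 68

68


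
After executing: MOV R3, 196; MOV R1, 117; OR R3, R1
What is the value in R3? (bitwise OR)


Register state trace:
  MOV R3, 196  → R3 = 196 (0b11000100)
  MOV R1, 117  → R1 = 117 (0b01110101)
  OR R3, R1   → R3 = 196 OR 117 = 245 (0b11110101)
Final: R3 = 245

245


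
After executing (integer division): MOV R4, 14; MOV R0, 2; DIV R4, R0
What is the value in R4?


Register state trace:
  MOV R4, 14  → R4 = 14
  MOV R0, 2  → R0 = 2
  DIV R4, R0  → R4 = 14 // 2 = 7
Final: R4 = 7

7


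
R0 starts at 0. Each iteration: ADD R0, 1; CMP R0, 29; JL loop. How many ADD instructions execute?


Loop trace (R0 starts at 0, target 29, step 1):
  ADD #1: R0 = 0 + 1 = 1  → 1 < 29, loop
  ADD #2: R0 = 1 + 1 = 2  → 2 < 29, loop
  ADD #3: R0 = 2 + 1 = 3  → 3 < 29, loop
  ADD #4: R0 = 3 + 1 = 4  → 4 < 29, loop
  ADD #5: R0 = 4 + 1 = 5  → 5 < 29, loop
  ADD #6: R0 = 5 + 1 = 6  → 6 < 29, loop
  ADD #7: R0 = 6 + 1 = 7  → 7 < 29, loop
  ADD #8: R0 = 7 + 1 = 8  → 8 < 29, loop
  ADD #9: R0 = 8 + 1 = 9  → 9 < 29, loop
  ADD #10: R0 = 9 + 1 = 10  → 10 < 29, loop
  ADD #11: R0 = 10 + 1 = 11  → 11 < 29, loop
  ADD #12: R0 = 11 + 1 = 12  → 12 < 29, loop
  ADD #13: R0 = 12 + 1 = 13  → 13 < 29, loop
  ADD #14: R0 = 13 + 1 = 14  → 14 < 29, loop
  ADD #15: R0 = 14 + 1 = 15  → 15 < 29, loop
  ADD #16: R0 = 15 + 1 = 16  → 16 < 29, loop
  ADD #17: R0 = 16 + 1 = 17  → 17 < 29, loop
  ADD #18: R0 = 17 + 1 = 18  → 18 < 29, loop
  ADD #19: R0 = 18 + 1 = 19  → 19 < 29, loop
  ADD #20: R0 = 19 + 1 = 20  → 20 < 29, loop
  ADD #21: R0 = 20 + 1 = 21  → 21 < 29, loop
  ADD #22: R0 = 21 + 1 = 22  → 22 < 29, loop
  ADD #23: R0 = 22 + 1 = 23  → 23 < 29, loop
  ADD #24: R0 = 23 + 1 = 24  → 24 < 29, loop
  ADD #25: R0 = 24 + 1 = 25  → 25 < 29, loop
  ADD #26: R0 = 25 + 1 = 26  → 26 < 29, loop
  ADD #27: R0 = 26 + 1 = 27  → 27 < 29, loop
  ADD #28: R0 = 27 + 1 = 28  → 28 < 29, loop
  ADD #29: R0 = 28 + 1 = 29  → 29 >= 29, exit
Total ADD instructions: 29

29


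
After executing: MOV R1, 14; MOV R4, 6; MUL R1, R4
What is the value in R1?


Register state trace:
  MOV R1, 14  → R1 = 14
  MOV R4, 6  → R4 = 6
  MUL R1, R4  → R1 = 14 * 6 = 84
Final: R1 = 84

84


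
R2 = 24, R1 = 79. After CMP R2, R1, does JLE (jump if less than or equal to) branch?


Trace:
  R2 = 24, R1 = 79
  CMP R2, R1  → compares 24 vs 79
  JLE checks: is 24 less than or equal to 79?
  24 < 79, so condition is true
Branch taken: Yes

Yes


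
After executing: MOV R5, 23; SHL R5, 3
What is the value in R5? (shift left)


Register state trace:
  MOV R5, 23  → R5 = 23
  SHL R5, 3  → R5 = 23 << 3 = 23 * 2^3 = 184
Final: R5 = 184

184


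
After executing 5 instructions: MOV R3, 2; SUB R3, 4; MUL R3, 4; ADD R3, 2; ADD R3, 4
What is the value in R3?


Register state trace:
  MOV R3, 2  → R3 = 2
  SUB R3, 4  → R3 = 2 - 4 = -2
  MUL R3, 4  → R3 = -2 * 4 = -8
  ADD R3, 2  → R3 = -8 + 2 = -6
  ADD R3, 4  → R3 = -6 + 4 = -2
Final: R3 = -2

-2


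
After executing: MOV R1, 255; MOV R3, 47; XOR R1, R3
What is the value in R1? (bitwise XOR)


Register state trace:
  MOV R1, 255  → R1 = 255 (0b11111111)
  MOV R3, 47  → R3 = 47 (0b00101111)
  XOR R1, R3  → R1 = 255 XOR 47 = 208 (0b11010000)
Final: R1 = 208

208


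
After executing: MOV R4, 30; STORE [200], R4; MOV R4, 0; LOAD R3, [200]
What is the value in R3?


Register and memory trace:
  MOV R4, 30  → R4 = 30
  STORE [200], R4  → mem[200] = 30
  MOV R4, 0  → R4 = 0
  LOAD R3, [200]  → R3 = mem[200] = 30
Final: R3 = 30

30


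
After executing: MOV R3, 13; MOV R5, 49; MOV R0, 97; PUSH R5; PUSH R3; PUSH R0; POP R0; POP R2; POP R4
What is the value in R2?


Stack trace (top is rightmost):
  MOV R3, 13  → R3 = 13
  MOV R5, 49  → R5 = 49
  MOV R0, 97  → R0 = 97
  PUSH R5  → stack: [49]
  PUSH R3  → stack: [49, 13]
  PUSH R0  → stack: [49, 13, 97]
  POP R0  → R0 = 97, stack: [49, 13]
  POP R2  → R2 = 13, stack: [49]
  POP R4  → R4 = 49, stack: []
Final: R2 = 13

13


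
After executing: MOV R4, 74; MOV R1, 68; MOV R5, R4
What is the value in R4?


Register state trace:
  MOV R4, 74  → R4 = 74
  MOV R1, 68  → R1 = 68
  MOV R5, R4  → R5 = 74
Final: R4 = 74

74


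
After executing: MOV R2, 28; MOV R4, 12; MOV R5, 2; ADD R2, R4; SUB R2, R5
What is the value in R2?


Register state trace:
  MOV R2, 28  → R2 = 28
  MOV R4, 12  → R4 = 12
  MOV R5, 2  → R5 = 2
  ADD R2, R4  → R2 = 28 + 12 = 40
  SUB R2, R5  → R2 = 40 - 2 = 38
Final: R2 = 38

38


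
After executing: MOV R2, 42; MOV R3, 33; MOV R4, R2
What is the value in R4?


Register state trace:
  MOV R2, 42  → R2 = 42
  MOV R3, 33  → R3 = 33
  MOV R4, R2  → R4 = 42
Final: R4 = 42

42


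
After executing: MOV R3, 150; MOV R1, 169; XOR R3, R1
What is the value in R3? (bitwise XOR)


Register state trace:
  MOV R3, 150  → R3 = 150 (0b10010110)
  MOV R1, 169  → R1 = 169 (0b10101001)
  XOR R3, R1  → R3 = 150 XOR 169 = 63 (0b00111111)
Final: R3 = 63

63


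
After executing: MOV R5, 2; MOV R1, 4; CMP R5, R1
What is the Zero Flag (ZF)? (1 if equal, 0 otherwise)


Register state trace:
  MOV R5, 2  → R5 = 2
  MOV R1, 4  → R1 = 4
  CMP R5, R1  → computes 2 - 4 = -2
  Result is nonzero, so values are not equal
ZF = 0

0


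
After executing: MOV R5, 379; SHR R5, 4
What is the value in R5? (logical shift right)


Register state trace:
  MOV R5, 379  → R5 = 379
  SHR R5, 4  → R5 = 379 >> 4 = 379 // 2^4 = 23
Final: R5 = 23

23


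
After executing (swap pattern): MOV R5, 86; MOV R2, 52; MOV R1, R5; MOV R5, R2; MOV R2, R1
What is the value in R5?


Register state trace (swap pattern):
  MOV R5, 86  → R5 = 86
  MOV R2, 52  → R2 = 52
  MOV R1, R5  → R1 = 86  (save R5)
  MOV R5, R2  → R5 = 52  (R5 gets R2's value)
  MOV R2, R1  → R2 = 86  (R2 gets saved value)
Final: R5 = 52

52


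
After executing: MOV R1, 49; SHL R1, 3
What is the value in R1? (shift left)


Register state trace:
  MOV R1, 49  → R1 = 49
  SHL R1, 3  → R1 = 49 << 3 = 49 * 2^3 = 392
Final: R1 = 392

392


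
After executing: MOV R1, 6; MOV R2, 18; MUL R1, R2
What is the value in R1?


Register state trace:
  MOV R1, 6  → R1 = 6
  MOV R2, 18  → R2 = 18
  MUL R1, R2  → R1 = 6 * 18 = 108
Final: R1 = 108

108


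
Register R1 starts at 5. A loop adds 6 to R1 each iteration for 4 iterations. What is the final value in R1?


Starting value: R1 = 5
  Iter 1: R1 = 5 + 6 = 11
  Iter 2: R1 = 11 + 6 = 17
  Iter 3: R1 = 17 + 6 = 23
  Iter 4: R1 = 23 + 6 = 29
Final: R1 = 29

29


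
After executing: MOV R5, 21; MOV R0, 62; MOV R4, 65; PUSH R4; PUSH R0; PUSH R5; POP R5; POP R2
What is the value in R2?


Stack trace (top is rightmost):
  MOV R5, 21  → R5 = 21
  MOV R0, 62  → R0 = 62
  MOV R4, 65  → R4 = 65
  PUSH R4  → stack: [65]
  PUSH R0  → stack: [65, 62]
  PUSH R5  → stack: [65, 62, 21]
  POP R5  → R5 = 21, stack: [65, 62]
  POP R2  → R2 = 62, stack: [65]
Final: R2 = 62

62


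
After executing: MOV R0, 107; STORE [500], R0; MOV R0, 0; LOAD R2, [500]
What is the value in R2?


Register and memory trace:
  MOV R0, 107  → R0 = 107
  STORE [500], R0  → mem[500] = 107
  MOV R0, 0  → R0 = 0
  LOAD R2, [500]  → R2 = mem[500] = 107
Final: R2 = 107

107


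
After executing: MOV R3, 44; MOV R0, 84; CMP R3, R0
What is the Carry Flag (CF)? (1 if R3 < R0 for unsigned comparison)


Register state trace:
  MOV R3, 44  → R3 = 44
  MOV R0, 84  → R0 = 84
  CMP R3, R0  → unsigned 44 - 84: borrow occurs
  44 < 84, so CF = 1
CF = 1

1


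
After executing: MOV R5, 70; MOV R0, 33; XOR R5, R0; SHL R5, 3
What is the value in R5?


Register state trace:
  MOV R5, 70  → R5 = 70 (0b01000110)
  MOV R0, 33  → R0 = 33 (0b00100001)
  XOR R5, R0  → R5 = 70 XOR 33 = 103 (0b01100111)
  SHL R5, 3  → R5 = 103 << 3 = 824
Final: R5 = 824

824


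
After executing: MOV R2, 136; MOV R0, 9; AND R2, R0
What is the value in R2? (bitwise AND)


Register state trace:
  MOV R2, 136  → R2 = 136 (0b10001000)
  MOV R0, 9  → R0 = 9 (0b00001001)
  AND R2, R0  → R2 = 136 AND 9 = 8 (0b00001000)
Final: R2 = 8

8


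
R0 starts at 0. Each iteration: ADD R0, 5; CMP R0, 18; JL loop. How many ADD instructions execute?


Loop trace (R0 starts at 0, target 18, step 5):
  ADD #1: R0 = 0 + 5 = 5  → 5 < 18, loop
  ADD #2: R0 = 5 + 5 = 10  → 10 < 18, loop
  ADD #3: R0 = 10 + 5 = 15  → 15 < 18, loop
  ADD #4: R0 = 15 + 5 = 20  → 20 >= 18, exit
Total ADD instructions: 4

4


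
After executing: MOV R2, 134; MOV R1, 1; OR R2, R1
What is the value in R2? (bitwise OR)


Register state trace:
  MOV R2, 134  → R2 = 134 (0b10000110)
  MOV R1, 1  → R1 = 1 (0b00000001)
  OR R2, R1   → R2 = 134 OR 1 = 135 (0b10000111)
Final: R2 = 135

135


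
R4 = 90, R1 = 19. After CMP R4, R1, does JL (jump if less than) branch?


Trace:
  R4 = 90, R1 = 19
  CMP R4, R1  → compares 90 vs 19
  JL checks: is 90 less than 19?
  90 > 19, so condition is false
Branch taken: No

No


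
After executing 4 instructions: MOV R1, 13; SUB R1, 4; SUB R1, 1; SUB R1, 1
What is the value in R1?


Register state trace:
  MOV R1, 13  → R1 = 13
  SUB R1, 4  → R1 = 13 - 4 = 9
  SUB R1, 1  → R1 = 9 - 1 = 8
  SUB R1, 1  → R1 = 8 - 1 = 7
Final: R1 = 7

7


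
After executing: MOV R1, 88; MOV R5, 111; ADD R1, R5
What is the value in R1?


Register state trace:
  MOV R1, 88  → R1 = 88
  MOV R5, 111  → R5 = 111
  ADD R1, R5  → R1 = 88 + 111 = 199
Final: R1 = 199

199


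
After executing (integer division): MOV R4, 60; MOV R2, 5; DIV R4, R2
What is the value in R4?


Register state trace:
  MOV R4, 60  → R4 = 60
  MOV R2, 5  → R2 = 5
  DIV R4, R2  → R4 = 60 // 5 = 12
Final: R4 = 12

12


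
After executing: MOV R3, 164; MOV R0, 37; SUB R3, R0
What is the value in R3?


Register state trace:
  MOV R3, 164  → R3 = 164
  MOV R0, 37  → R0 = 37
  SUB R3, R0  → R3 = 164 - 37 = 127
Final: R3 = 127

127


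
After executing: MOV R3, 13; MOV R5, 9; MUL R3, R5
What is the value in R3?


Register state trace:
  MOV R3, 13  → R3 = 13
  MOV R5, 9  → R5 = 9
  MUL R3, R5  → R3 = 13 * 9 = 117
Final: R3 = 117

117


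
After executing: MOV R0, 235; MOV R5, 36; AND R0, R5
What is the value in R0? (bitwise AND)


Register state trace:
  MOV R0, 235  → R0 = 235 (0b11101011)
  MOV R5, 36  → R5 = 36 (0b00100100)
  AND R0, R5  → R0 = 235 AND 36 = 32 (0b00100000)
Final: R0 = 32

32


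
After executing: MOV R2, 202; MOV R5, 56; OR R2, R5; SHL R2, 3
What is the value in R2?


Register state trace:
  MOV R2, 202  → R2 = 202 (0b11001010)
  MOV R5, 56  → R5 = 56 (0b00111000)
  OR R2, R5  → R2 = 202 OR 56 = 250 (0b11111010)
  SHL R2, 3  → R2 = 250 << 3 = 2000
Final: R2 = 2000

2000


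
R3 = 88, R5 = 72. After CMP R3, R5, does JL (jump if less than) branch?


Trace:
  R3 = 88, R5 = 72
  CMP R3, R5  → compares 88 vs 72
  JL checks: is 88 less than 72?
  88 > 72, so condition is false
Branch taken: No

No


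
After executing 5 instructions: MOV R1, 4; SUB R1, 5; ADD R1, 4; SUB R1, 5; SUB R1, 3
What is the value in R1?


Register state trace:
  MOV R1, 4  → R1 = 4
  SUB R1, 5  → R1 = 4 - 5 = -1
  ADD R1, 4  → R1 = -1 + 4 = 3
  SUB R1, 5  → R1 = 3 - 5 = -2
  SUB R1, 3  → R1 = -2 - 3 = -5
Final: R1 = -5

-5


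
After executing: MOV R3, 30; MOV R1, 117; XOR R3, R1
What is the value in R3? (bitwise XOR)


Register state trace:
  MOV R3, 30  → R3 = 30 (0b00011110)
  MOV R1, 117  → R1 = 117 (0b01110101)
  XOR R3, R1  → R3 = 30 XOR 117 = 107 (0b01101011)
Final: R3 = 107

107


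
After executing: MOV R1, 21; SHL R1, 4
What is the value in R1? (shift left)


Register state trace:
  MOV R1, 21  → R1 = 21
  SHL R1, 4  → R1 = 21 << 4 = 21 * 2^4 = 336
Final: R1 = 336

336


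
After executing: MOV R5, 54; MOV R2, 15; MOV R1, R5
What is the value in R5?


Register state trace:
  MOV R5, 54  → R5 = 54
  MOV R2, 15  → R2 = 15
  MOV R1, R5  → R1 = 54
Final: R5 = 54

54


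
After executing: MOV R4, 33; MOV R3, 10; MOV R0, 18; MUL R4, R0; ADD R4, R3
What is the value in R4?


Register state trace:
  MOV R4, 33  → R4 = 33
  MOV R3, 10  → R3 = 10
  MOV R0, 18  → R0 = 18
  MUL R4, R0  → R4 = 33 * 18 = 594
  ADD R4, R3  → R4 = 594 + 10 = 604
Final: R4 = 604

604


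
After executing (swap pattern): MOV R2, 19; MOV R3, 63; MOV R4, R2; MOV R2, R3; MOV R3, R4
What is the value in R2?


Register state trace (swap pattern):
  MOV R2, 19  → R2 = 19
  MOV R3, 63  → R3 = 63
  MOV R4, R2  → R4 = 19  (save R2)
  MOV R2, R3  → R2 = 63  (R2 gets R3's value)
  MOV R3, R4  → R3 = 19  (R3 gets saved value)
Final: R2 = 63

63


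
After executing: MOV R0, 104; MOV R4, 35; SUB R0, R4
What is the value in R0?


Register state trace:
  MOV R0, 104  → R0 = 104
  MOV R4, 35  → R4 = 35
  SUB R0, R4  → R0 = 104 - 35 = 69
Final: R0 = 69

69


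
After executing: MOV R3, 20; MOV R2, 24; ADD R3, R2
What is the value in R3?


Register state trace:
  MOV R3, 20  → R3 = 20
  MOV R2, 24  → R2 = 24
  ADD R3, R2  → R3 = 20 + 24 = 44
Final: R3 = 44

44


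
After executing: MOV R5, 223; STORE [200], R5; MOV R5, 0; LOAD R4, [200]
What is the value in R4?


Register and memory trace:
  MOV R5, 223  → R5 = 223
  STORE [200], R5  → mem[200] = 223
  MOV R5, 0  → R5 = 0
  LOAD R4, [200]  → R4 = mem[200] = 223
Final: R4 = 223

223


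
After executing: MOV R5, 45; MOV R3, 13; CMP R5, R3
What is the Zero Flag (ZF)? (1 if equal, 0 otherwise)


Register state trace:
  MOV R5, 45  → R5 = 45
  MOV R3, 13  → R3 = 13
  CMP R5, R3  → computes 45 - 13 = 32
  Result is nonzero, so values are not equal
ZF = 0

0


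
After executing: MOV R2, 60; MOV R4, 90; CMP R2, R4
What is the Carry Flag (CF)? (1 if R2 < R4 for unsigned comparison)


Register state trace:
  MOV R2, 60  → R2 = 60
  MOV R4, 90  → R4 = 90
  CMP R2, R4  → unsigned 60 - 90: borrow occurs
  60 < 90, so CF = 1
CF = 1

1


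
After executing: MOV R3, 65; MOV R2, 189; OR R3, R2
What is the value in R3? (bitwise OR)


Register state trace:
  MOV R3, 65  → R3 = 65 (0b01000001)
  MOV R2, 189  → R2 = 189 (0b10111101)
  OR R3, R2   → R3 = 65 OR 189 = 253 (0b11111101)
Final: R3 = 253

253


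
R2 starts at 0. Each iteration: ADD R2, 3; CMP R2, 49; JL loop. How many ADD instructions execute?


Loop trace (R2 starts at 0, target 49, step 3):
  ADD #1: R2 = 0 + 3 = 3  → 3 < 49, loop
  ADD #2: R2 = 3 + 3 = 6  → 6 < 49, loop
  ADD #3: R2 = 6 + 3 = 9  → 9 < 49, loop
  ADD #4: R2 = 9 + 3 = 12  → 12 < 49, loop
  ADD #5: R2 = 12 + 3 = 15  → 15 < 49, loop
  ADD #6: R2 = 15 + 3 = 18  → 18 < 49, loop
  ADD #7: R2 = 18 + 3 = 21  → 21 < 49, loop
  ADD #8: R2 = 21 + 3 = 24  → 24 < 49, loop
  ADD #9: R2 = 24 + 3 = 27  → 27 < 49, loop
  ADD #10: R2 = 27 + 3 = 30  → 30 < 49, loop
  ADD #11: R2 = 30 + 3 = 33  → 33 < 49, loop
  ADD #12: R2 = 33 + 3 = 36  → 36 < 49, loop
  ADD #13: R2 = 36 + 3 = 39  → 39 < 49, loop
  ADD #14: R2 = 39 + 3 = 42  → 42 < 49, loop
  ADD #15: R2 = 42 + 3 = 45  → 45 < 49, loop
  ADD #16: R2 = 45 + 3 = 48  → 48 < 49, loop
  ADD #17: R2 = 48 + 3 = 51  → 51 >= 49, exit
Total ADD instructions: 17

17


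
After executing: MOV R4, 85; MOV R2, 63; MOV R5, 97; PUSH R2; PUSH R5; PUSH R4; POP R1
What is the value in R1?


Stack trace (top is rightmost):
  MOV R4, 85  → R4 = 85
  MOV R2, 63  → R2 = 63
  MOV R5, 97  → R5 = 97
  PUSH R2  → stack: [63]
  PUSH R5  → stack: [63, 97]
  PUSH R4  → stack: [63, 97, 85]
  POP R1  → R1 = 85, stack: [63, 97]
Final: R1 = 85

85


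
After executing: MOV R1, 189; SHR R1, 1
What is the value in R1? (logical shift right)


Register state trace:
  MOV R1, 189  → R1 = 189
  SHR R1, 1  → R1 = 189 >> 1 = 189 // 2^1 = 94
Final: R1 = 94

94


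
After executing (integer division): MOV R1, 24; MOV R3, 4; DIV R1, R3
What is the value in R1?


Register state trace:
  MOV R1, 24  → R1 = 24
  MOV R3, 4  → R3 = 4
  DIV R1, R3  → R1 = 24 // 4 = 6
Final: R1 = 6

6


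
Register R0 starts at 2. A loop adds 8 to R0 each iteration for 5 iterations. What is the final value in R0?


Starting value: R0 = 2
  Iter 1: R0 = 2 + 8 = 10
  Iter 2: R0 = 10 + 8 = 18
  Iter 3: R0 = 18 + 8 = 26
  Iter 4: R0 = 26 + 8 = 34
  Iter 5: R0 = 34 + 8 = 42
Final: R0 = 42

42


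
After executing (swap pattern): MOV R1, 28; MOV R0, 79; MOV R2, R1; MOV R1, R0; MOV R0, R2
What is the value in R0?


Register state trace (swap pattern):
  MOV R1, 28  → R1 = 28
  MOV R0, 79  → R0 = 79
  MOV R2, R1  → R2 = 28  (save R1)
  MOV R1, R0  → R1 = 79  (R1 gets R0's value)
  MOV R0, R2  → R0 = 28  (R0 gets saved value)
Final: R0 = 28

28


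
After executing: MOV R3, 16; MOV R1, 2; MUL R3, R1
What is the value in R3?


Register state trace:
  MOV R3, 16  → R3 = 16
  MOV R1, 2  → R1 = 2
  MUL R3, R1  → R3 = 16 * 2 = 32
Final: R3 = 32

32


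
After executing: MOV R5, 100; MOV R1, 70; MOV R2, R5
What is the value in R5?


Register state trace:
  MOV R5, 100  → R5 = 100
  MOV R1, 70  → R1 = 70
  MOV R2, R5  → R2 = 100
Final: R5 = 100

100


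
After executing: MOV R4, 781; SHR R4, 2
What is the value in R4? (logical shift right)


Register state trace:
  MOV R4, 781  → R4 = 781
  SHR R4, 2  → R4 = 781 >> 2 = 781 // 2^2 = 195
Final: R4 = 195

195


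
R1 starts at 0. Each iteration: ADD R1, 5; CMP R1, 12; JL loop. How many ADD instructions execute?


Loop trace (R1 starts at 0, target 12, step 5):
  ADD #1: R1 = 0 + 5 = 5  → 5 < 12, loop
  ADD #2: R1 = 5 + 5 = 10  → 10 < 12, loop
  ADD #3: R1 = 10 + 5 = 15  → 15 >= 12, exit
Total ADD instructions: 3

3


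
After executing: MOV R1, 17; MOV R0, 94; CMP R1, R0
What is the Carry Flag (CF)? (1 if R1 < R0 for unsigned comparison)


Register state trace:
  MOV R1, 17  → R1 = 17
  MOV R0, 94  → R0 = 94
  CMP R1, R0  → unsigned 17 - 94: borrow occurs
  17 < 94, so CF = 1
CF = 1

1


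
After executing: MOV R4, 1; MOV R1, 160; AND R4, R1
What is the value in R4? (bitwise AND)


Register state trace:
  MOV R4, 1  → R4 = 1 (0b00000001)
  MOV R1, 160  → R1 = 160 (0b10100000)
  AND R4, R1  → R4 = 1 AND 160 = 0 (0b00000000)
Final: R4 = 0

0


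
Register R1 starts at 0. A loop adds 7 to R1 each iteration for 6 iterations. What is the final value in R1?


Starting value: R1 = 0
  Iter 1: R1 = 0 + 7 = 7
  Iter 2: R1 = 7 + 7 = 14
  Iter 3: R1 = 14 + 7 = 21
  Iter 4: R1 = 21 + 7 = 28
  Iter 5: R1 = 28 + 7 = 35
  Iter 6: R1 = 35 + 7 = 42
Final: R1 = 42

42


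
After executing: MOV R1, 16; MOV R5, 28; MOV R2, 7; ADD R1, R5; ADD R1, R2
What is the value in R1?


Register state trace:
  MOV R1, 16  → R1 = 16
  MOV R5, 28  → R5 = 28
  MOV R2, 7  → R2 = 7
  ADD R1, R5  → R1 = 16 + 28 = 44
  ADD R1, R2  → R1 = 44 + 7 = 51
Final: R1 = 51

51


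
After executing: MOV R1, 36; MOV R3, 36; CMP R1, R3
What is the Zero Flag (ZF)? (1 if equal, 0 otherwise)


Register state trace:
  MOV R1, 36  → R1 = 36
  MOV R3, 36  → R3 = 36
  CMP R1, R3  → computes 36 - 36 = 0
  Result is zero, so values are equal
ZF = 1

1


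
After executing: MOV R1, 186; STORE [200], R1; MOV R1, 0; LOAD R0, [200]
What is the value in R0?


Register and memory trace:
  MOV R1, 186  → R1 = 186
  STORE [200], R1  → mem[200] = 186
  MOV R1, 0  → R1 = 0
  LOAD R0, [200]  → R0 = mem[200] = 186
Final: R0 = 186

186


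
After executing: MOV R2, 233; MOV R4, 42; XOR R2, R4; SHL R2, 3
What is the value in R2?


Register state trace:
  MOV R2, 233  → R2 = 233 (0b11101001)
  MOV R4, 42  → R4 = 42 (0b00101010)
  XOR R2, R4  → R2 = 233 XOR 42 = 195 (0b11000011)
  SHL R2, 3  → R2 = 195 << 3 = 1560
Final: R2 = 1560

1560


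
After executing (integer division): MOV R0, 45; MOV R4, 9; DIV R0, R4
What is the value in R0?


Register state trace:
  MOV R0, 45  → R0 = 45
  MOV R4, 9  → R4 = 9
  DIV R0, R4  → R0 = 45 // 9 = 5
Final: R0 = 5

5


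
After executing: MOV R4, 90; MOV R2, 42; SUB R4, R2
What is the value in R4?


Register state trace:
  MOV R4, 90  → R4 = 90
  MOV R2, 42  → R2 = 42
  SUB R4, R2  → R4 = 90 - 42 = 48
Final: R4 = 48

48


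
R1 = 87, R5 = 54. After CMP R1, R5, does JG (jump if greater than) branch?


Trace:
  R1 = 87, R5 = 54
  CMP R1, R5  → compares 87 vs 54
  JG checks: is 87 greater than 54?
  87 > 54, so condition is true
Branch taken: Yes

Yes


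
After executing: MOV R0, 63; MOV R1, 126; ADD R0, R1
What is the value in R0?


Register state trace:
  MOV R0, 63  → R0 = 63
  MOV R1, 126  → R1 = 126
  ADD R0, R1  → R0 = 63 + 126 = 189
Final: R0 = 189

189


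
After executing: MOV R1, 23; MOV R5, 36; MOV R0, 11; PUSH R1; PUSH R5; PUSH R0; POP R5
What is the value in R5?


Stack trace (top is rightmost):
  MOV R1, 23  → R1 = 23
  MOV R5, 36  → R5 = 36
  MOV R0, 11  → R0 = 11
  PUSH R1  → stack: [23]
  PUSH R5  → stack: [23, 36]
  PUSH R0  → stack: [23, 36, 11]
  POP R5  → R5 = 11, stack: [23, 36]
Final: R5 = 11

11


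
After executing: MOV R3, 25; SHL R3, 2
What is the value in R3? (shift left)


Register state trace:
  MOV R3, 25  → R3 = 25
  SHL R3, 2  → R3 = 25 << 2 = 25 * 2^2 = 100
Final: R3 = 100

100


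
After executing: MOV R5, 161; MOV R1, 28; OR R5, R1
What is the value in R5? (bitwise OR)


Register state trace:
  MOV R5, 161  → R5 = 161 (0b10100001)
  MOV R1, 28  → R1 = 28 (0b00011100)
  OR R5, R1   → R5 = 161 OR 28 = 189 (0b10111101)
Final: R5 = 189

189


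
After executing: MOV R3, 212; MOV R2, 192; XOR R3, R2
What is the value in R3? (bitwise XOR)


Register state trace:
  MOV R3, 212  → R3 = 212 (0b11010100)
  MOV R2, 192  → R2 = 192 (0b11000000)
  XOR R3, R2  → R3 = 212 XOR 192 = 20 (0b00010100)
Final: R3 = 20

20


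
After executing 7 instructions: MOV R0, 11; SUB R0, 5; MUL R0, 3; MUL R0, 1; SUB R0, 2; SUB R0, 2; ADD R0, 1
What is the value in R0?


Register state trace:
  MOV R0, 11  → R0 = 11
  SUB R0, 5  → R0 = 11 - 5 = 6
  MUL R0, 3  → R0 = 6 * 3 = 18
  MUL R0, 1  → R0 = 18 * 1 = 18
  SUB R0, 2  → R0 = 18 - 2 = 16
  SUB R0, 2  → R0 = 16 - 2 = 14
  ADD R0, 1  → R0 = 14 + 1 = 15
Final: R0 = 15

15


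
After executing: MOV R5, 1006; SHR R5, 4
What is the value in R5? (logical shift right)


Register state trace:
  MOV R5, 1006  → R5 = 1006
  SHR R5, 4  → R5 = 1006 >> 4 = 1006 // 2^4 = 62
Final: R5 = 62

62


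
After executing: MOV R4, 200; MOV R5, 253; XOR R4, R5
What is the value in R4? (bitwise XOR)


Register state trace:
  MOV R4, 200  → R4 = 200 (0b11001000)
  MOV R5, 253  → R5 = 253 (0b11111101)
  XOR R4, R5  → R4 = 200 XOR 253 = 53 (0b00110101)
Final: R4 = 53

53


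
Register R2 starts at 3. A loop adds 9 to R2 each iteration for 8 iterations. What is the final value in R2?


Starting value: R2 = 3
  Iter 1: R2 = 3 + 9 = 12
  Iter 2: R2 = 12 + 9 = 21
  Iter 3: R2 = 21 + 9 = 30
  Iter 4: R2 = 30 + 9 = 39
  Iter 5: R2 = 39 + 9 = 48
  Iter 6: R2 = 48 + 9 = 57
  Iter 7: R2 = 57 + 9 = 66
  Iter 8: R2 = 66 + 9 = 75
Final: R2 = 75

75


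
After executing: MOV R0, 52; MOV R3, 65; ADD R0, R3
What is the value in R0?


Register state trace:
  MOV R0, 52  → R0 = 52
  MOV R3, 65  → R3 = 65
  ADD R0, R3  → R0 = 52 + 65 = 117
Final: R0 = 117

117


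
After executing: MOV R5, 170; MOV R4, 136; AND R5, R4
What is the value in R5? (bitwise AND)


Register state trace:
  MOV R5, 170  → R5 = 170 (0b10101010)
  MOV R4, 136  → R4 = 136 (0b10001000)
  AND R5, R4  → R5 = 170 AND 136 = 136 (0b10001000)
Final: R5 = 136

136


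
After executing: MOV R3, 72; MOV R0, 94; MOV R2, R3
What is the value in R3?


Register state trace:
  MOV R3, 72  → R3 = 72
  MOV R0, 94  → R0 = 94
  MOV R2, R3  → R2 = 72
Final: R3 = 72

72


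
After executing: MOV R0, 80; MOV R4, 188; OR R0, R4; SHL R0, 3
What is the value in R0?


Register state trace:
  MOV R0, 80  → R0 = 80 (0b01010000)
  MOV R4, 188  → R4 = 188 (0b10111100)
  OR R0, R4  → R0 = 80 OR 188 = 252 (0b11111100)
  SHL R0, 3  → R0 = 252 << 3 = 2016
Final: R0 = 2016

2016


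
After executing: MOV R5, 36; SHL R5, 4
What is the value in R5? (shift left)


Register state trace:
  MOV R5, 36  → R5 = 36
  SHL R5, 4  → R5 = 36 << 4 = 36 * 2^4 = 576
Final: R5 = 576

576
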